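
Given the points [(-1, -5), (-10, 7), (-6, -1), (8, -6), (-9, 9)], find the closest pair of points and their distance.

Computing all pairwise distances among 5 points:

d((-1, -5), (-10, 7)) = 15.0
d((-1, -5), (-6, -1)) = 6.4031
d((-1, -5), (8, -6)) = 9.0554
d((-1, -5), (-9, 9)) = 16.1245
d((-10, 7), (-6, -1)) = 8.9443
d((-10, 7), (8, -6)) = 22.2036
d((-10, 7), (-9, 9)) = 2.2361 <-- minimum
d((-6, -1), (8, -6)) = 14.8661
d((-6, -1), (-9, 9)) = 10.4403
d((8, -6), (-9, 9)) = 22.6716

Closest pair: (-10, 7) and (-9, 9) with distance 2.2361

The closest pair is (-10, 7) and (-9, 9) with Euclidean distance 2.2361. For 5 points, brute-force pairwise comparison is shown above. For large n, the divide-and-conquer algorithm (sort by x, recurse on halves, check the dividing strip) achieves O(n log n).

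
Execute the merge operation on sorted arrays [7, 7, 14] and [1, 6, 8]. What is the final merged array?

Merging process:

Compare 7 vs 1: take 1 from right. Merged: [1]
Compare 7 vs 6: take 6 from right. Merged: [1, 6]
Compare 7 vs 8: take 7 from left. Merged: [1, 6, 7]
Compare 7 vs 8: take 7 from left. Merged: [1, 6, 7, 7]
Compare 14 vs 8: take 8 from right. Merged: [1, 6, 7, 7, 8]
Append remaining from left: [14]. Merged: [1, 6, 7, 7, 8, 14]

Final merged array: [1, 6, 7, 7, 8, 14]
Total comparisons: 5

The merged array is [1, 6, 7, 7, 8, 14], requiring 5 comparisons. The merge step runs in O(n) time where n is the total number of elements.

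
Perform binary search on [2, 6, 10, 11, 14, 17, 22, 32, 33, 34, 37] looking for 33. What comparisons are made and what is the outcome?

Binary search for 33 in [2, 6, 10, 11, 14, 17, 22, 32, 33, 34, 37]:

lo=0, hi=10, mid=5, arr[mid]=17 -> 17 < 33, search right half
lo=6, hi=10, mid=8, arr[mid]=33 -> Found target at index 8!

Binary search finds 33 at index 8 after 2 comparisons. The search repeatedly halves the search space by comparing with the middle element.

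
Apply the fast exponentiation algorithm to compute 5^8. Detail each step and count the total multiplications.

Computing 5^8 by squaring (build up from 5^1; each line after the first costs one multiplication):

5^1 = 5
5^2 = (5^1)^2 = 5^2 = 25
5^4 = (5^2)^2 = 25^2 = 625
5^8 = (5^4)^2 = 625^2 = 390625

Result: 390625
Multiplications needed: 3 (3 lines after 5^1)

5^8 = 390625. Using exponentiation by squaring, this requires 3 multiplications. The key idea: if the exponent is even, square the half-power; if odd, multiply by the base once.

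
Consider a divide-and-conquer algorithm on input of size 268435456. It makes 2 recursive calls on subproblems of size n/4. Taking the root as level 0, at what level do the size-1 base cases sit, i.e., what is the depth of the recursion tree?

For divide and conquer with division factor 4:

Problem sizes at each level:
Level 0: 268435456
Level 1: 67108864
Level 2: 16777216
Level 3: 4194304
Level 4: 1048576
Level 5: 262144
Level 6: 65536
Level 7: 16384
Level 8: 4096
Level 9: 1024
Level 10: 256
Level 11: 64
Level 12: 16
Level 13: 4
Level 14: 1

The root is level 0 and the size-1 base case is level 14 (the tree spans levels 0 through 14, i.e. 15 levels counting the root), so the depth is the number of divisions: log_4(268435456) = 14

The recursion tree depth is log_4(268435456) = 14. At each level, the problem size is divided by 4, so it takes 14 divisions to reduce to a base case of size 1. The algorithm makes 2 recursive calls at each level.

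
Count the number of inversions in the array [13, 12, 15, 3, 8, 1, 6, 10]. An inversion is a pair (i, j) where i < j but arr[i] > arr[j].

Finding inversions in [13, 12, 15, 3, 8, 1, 6, 10]:

(0, 1): arr[0]=13 > arr[1]=12
(0, 3): arr[0]=13 > arr[3]=3
(0, 4): arr[0]=13 > arr[4]=8
(0, 5): arr[0]=13 > arr[5]=1
(0, 6): arr[0]=13 > arr[6]=6
(0, 7): arr[0]=13 > arr[7]=10
(1, 3): arr[1]=12 > arr[3]=3
(1, 4): arr[1]=12 > arr[4]=8
(1, 5): arr[1]=12 > arr[5]=1
(1, 6): arr[1]=12 > arr[6]=6
(1, 7): arr[1]=12 > arr[7]=10
(2, 3): arr[2]=15 > arr[3]=3
(2, 4): arr[2]=15 > arr[4]=8
(2, 5): arr[2]=15 > arr[5]=1
(2, 6): arr[2]=15 > arr[6]=6
(2, 7): arr[2]=15 > arr[7]=10
(3, 5): arr[3]=3 > arr[5]=1
(4, 5): arr[4]=8 > arr[5]=1
(4, 6): arr[4]=8 > arr[6]=6

Total inversions: 19

The array has 19 inversion(s): (0,1), (0,3), (0,4), (0,5), (0,6), (0,7), (1,3), (1,4), (1,5), (1,6), (1,7), (2,3), (2,4), (2,5), (2,6), (2,7), (3,5), (4,5), (4,6). Each pair (i,j) satisfies i < j and arr[i] > arr[j].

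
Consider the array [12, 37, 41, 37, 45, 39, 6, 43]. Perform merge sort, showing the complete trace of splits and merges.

Merge sort trace:

Split: [12, 37, 41, 37, 45, 39, 6, 43] -> [12, 37, 41, 37] and [45, 39, 6, 43]
  Split: [12, 37, 41, 37] -> [12, 37] and [41, 37]
    Split: [12, 37] -> [12] and [37]
    Merge: [12] + [37] -> [12, 37]
    Split: [41, 37] -> [41] and [37]
    Merge: [41] + [37] -> [37, 41]
  Merge: [12, 37] + [37, 41] -> [12, 37, 37, 41]
  Split: [45, 39, 6, 43] -> [45, 39] and [6, 43]
    Split: [45, 39] -> [45] and [39]
    Merge: [45] + [39] -> [39, 45]
    Split: [6, 43] -> [6] and [43]
    Merge: [6] + [43] -> [6, 43]
  Merge: [39, 45] + [6, 43] -> [6, 39, 43, 45]
Merge: [12, 37, 37, 41] + [6, 39, 43, 45] -> [6, 12, 37, 37, 39, 41, 43, 45]

Final sorted array: [6, 12, 37, 37, 39, 41, 43, 45]

The merge sort proceeds by recursively splitting the array and merging sorted halves.
After all merges, the sorted array is [6, 12, 37, 37, 39, 41, 43, 45].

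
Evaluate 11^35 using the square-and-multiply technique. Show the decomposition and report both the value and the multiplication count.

Computing 11^35 by squaring (build up from 11^1; each line after the first costs one multiplication):

11^1 = 11
11^2 = (11^1)^2 = 11^2 = 121
11^4 = (11^2)^2 = 121^2 = 14641
11^8 = (11^4)^2 = 14641^2 = 214358881
11^16 = (11^8)^2 = 214358881^2 = 45949729863572161
11^17 = 11 * 11^16 = 11 * 45949729863572161 = 505447028499293771
11^34 = (11^17)^2 = 505447028499293771^2 = 255476698618765889551019445759400441
11^35 = 11 * 11^34 = 11 * 255476698618765889551019445759400441 = 2810243684806424785061213903353404851

Result: 2810243684806424785061213903353404851
Multiplications needed: 7 (7 lines after 11^1)

11^35 = 2810243684806424785061213903353404851. Using exponentiation by squaring, this requires 7 multiplications. The key idea: if the exponent is even, square the half-power; if odd, multiply by the base once.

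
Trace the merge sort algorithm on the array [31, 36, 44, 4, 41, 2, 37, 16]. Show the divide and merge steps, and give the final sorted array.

Merge sort trace:

Split: [31, 36, 44, 4, 41, 2, 37, 16] -> [31, 36, 44, 4] and [41, 2, 37, 16]
  Split: [31, 36, 44, 4] -> [31, 36] and [44, 4]
    Split: [31, 36] -> [31] and [36]
    Merge: [31] + [36] -> [31, 36]
    Split: [44, 4] -> [44] and [4]
    Merge: [44] + [4] -> [4, 44]
  Merge: [31, 36] + [4, 44] -> [4, 31, 36, 44]
  Split: [41, 2, 37, 16] -> [41, 2] and [37, 16]
    Split: [41, 2] -> [41] and [2]
    Merge: [41] + [2] -> [2, 41]
    Split: [37, 16] -> [37] and [16]
    Merge: [37] + [16] -> [16, 37]
  Merge: [2, 41] + [16, 37] -> [2, 16, 37, 41]
Merge: [4, 31, 36, 44] + [2, 16, 37, 41] -> [2, 4, 16, 31, 36, 37, 41, 44]

Final sorted array: [2, 4, 16, 31, 36, 37, 41, 44]

The merge sort proceeds by recursively splitting the array and merging sorted halves.
After all merges, the sorted array is [2, 4, 16, 31, 36, 37, 41, 44].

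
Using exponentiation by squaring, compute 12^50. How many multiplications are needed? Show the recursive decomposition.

Computing 12^50 by squaring (build up from 12^1; each line after the first costs one multiplication):

12^1 = 12
12^2 = (12^1)^2 = 12^2 = 144
12^3 = 12 * 12^2 = 12 * 144 = 1728
12^6 = (12^3)^2 = 1728^2 = 2985984
12^12 = (12^6)^2 = 2985984^2 = 8916100448256
12^24 = (12^12)^2 = 8916100448256^2 = 79496847203390844133441536
12^25 = 12 * 12^24 = 12 * 79496847203390844133441536 = 953962166440690129601298432
12^50 = (12^25)^2 = 953962166440690129601298432^2 = 910043815000214977332758527534256632492715260325658624

Result: 910043815000214977332758527534256632492715260325658624
Multiplications needed: 7 (7 lines after 12^1)

12^50 = 910043815000214977332758527534256632492715260325658624. Using exponentiation by squaring, this requires 7 multiplications. The key idea: if the exponent is even, square the half-power; if odd, multiply by the base once.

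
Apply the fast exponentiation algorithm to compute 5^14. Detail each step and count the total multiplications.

Computing 5^14 by squaring (build up from 5^1; each line after the first costs one multiplication):

5^1 = 5
5^2 = (5^1)^2 = 5^2 = 25
5^3 = 5 * 5^2 = 5 * 25 = 125
5^6 = (5^3)^2 = 125^2 = 15625
5^7 = 5 * 5^6 = 5 * 15625 = 78125
5^14 = (5^7)^2 = 78125^2 = 6103515625

Result: 6103515625
Multiplications needed: 5 (5 lines after 5^1)

5^14 = 6103515625. Using exponentiation by squaring, this requires 5 multiplications. The key idea: if the exponent is even, square the half-power; if odd, multiply by the base once.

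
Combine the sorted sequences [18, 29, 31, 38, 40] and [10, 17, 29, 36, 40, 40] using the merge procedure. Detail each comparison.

Merging process:

Compare 18 vs 10: take 10 from right. Merged: [10]
Compare 18 vs 17: take 17 from right. Merged: [10, 17]
Compare 18 vs 29: take 18 from left. Merged: [10, 17, 18]
Compare 29 vs 29: take 29 from left. Merged: [10, 17, 18, 29]
Compare 31 vs 29: take 29 from right. Merged: [10, 17, 18, 29, 29]
Compare 31 vs 36: take 31 from left. Merged: [10, 17, 18, 29, 29, 31]
Compare 38 vs 36: take 36 from right. Merged: [10, 17, 18, 29, 29, 31, 36]
Compare 38 vs 40: take 38 from left. Merged: [10, 17, 18, 29, 29, 31, 36, 38]
Compare 40 vs 40: take 40 from left. Merged: [10, 17, 18, 29, 29, 31, 36, 38, 40]
Append remaining from right: [40, 40]. Merged: [10, 17, 18, 29, 29, 31, 36, 38, 40, 40, 40]

Final merged array: [10, 17, 18, 29, 29, 31, 36, 38, 40, 40, 40]
Total comparisons: 9

The merged array is [10, 17, 18, 29, 29, 31, 36, 38, 40, 40, 40], requiring 9 comparisons. The merge step runs in O(n) time where n is the total number of elements.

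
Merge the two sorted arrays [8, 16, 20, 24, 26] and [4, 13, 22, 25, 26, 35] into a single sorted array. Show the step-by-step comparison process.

Merging process:

Compare 8 vs 4: take 4 from right. Merged: [4]
Compare 8 vs 13: take 8 from left. Merged: [4, 8]
Compare 16 vs 13: take 13 from right. Merged: [4, 8, 13]
Compare 16 vs 22: take 16 from left. Merged: [4, 8, 13, 16]
Compare 20 vs 22: take 20 from left. Merged: [4, 8, 13, 16, 20]
Compare 24 vs 22: take 22 from right. Merged: [4, 8, 13, 16, 20, 22]
Compare 24 vs 25: take 24 from left. Merged: [4, 8, 13, 16, 20, 22, 24]
Compare 26 vs 25: take 25 from right. Merged: [4, 8, 13, 16, 20, 22, 24, 25]
Compare 26 vs 26: take 26 from left. Merged: [4, 8, 13, 16, 20, 22, 24, 25, 26]
Append remaining from right: [26, 35]. Merged: [4, 8, 13, 16, 20, 22, 24, 25, 26, 26, 35]

Final merged array: [4, 8, 13, 16, 20, 22, 24, 25, 26, 26, 35]
Total comparisons: 9

The merged array is [4, 8, 13, 16, 20, 22, 24, 25, 26, 26, 35], requiring 9 comparisons. The merge step runs in O(n) time where n is the total number of elements.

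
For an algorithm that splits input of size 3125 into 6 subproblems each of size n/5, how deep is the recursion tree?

For divide and conquer with division factor 5:

Problem sizes at each level:
Level 0: 3125
Level 1: 625
Level 2: 125
Level 3: 25
Level 4: 5
Level 5: 1

The root is level 0 and the size-1 base case is level 5 (the tree spans levels 0 through 5, i.e. 6 levels counting the root), so the depth is the number of divisions: log_5(3125) = 5

The recursion tree depth is log_5(3125) = 5. At each level, the problem size is divided by 5, so it takes 5 divisions to reduce to a base case of size 1. The algorithm makes 6 recursive calls at each level.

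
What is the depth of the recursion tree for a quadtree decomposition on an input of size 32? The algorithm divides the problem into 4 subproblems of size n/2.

For divide and conquer with division factor 2:

Problem sizes at each level:
Level 0: 32
Level 1: 16
Level 2: 8
Level 3: 4
Level 4: 2
Level 5: 1

The root is level 0 and the size-1 base case is level 5 (the tree spans levels 0 through 5, i.e. 6 levels counting the root), so the depth is the number of divisions: log_2(32) = 5

The recursion tree depth is log_2(32) = 5. At each level, the problem size is divided by 2, so it takes 5 divisions to reduce to a base case of size 1. The algorithm makes 4 recursive calls at each level.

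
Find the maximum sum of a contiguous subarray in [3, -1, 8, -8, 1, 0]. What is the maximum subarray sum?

Using Kadane's algorithm on [3, -1, 8, -8, 1, 0]:

Scanning through the array:
Position 1 (value -1): max_ending_here = 2, max_so_far = 3
Position 2 (value 8): max_ending_here = 10, max_so_far = 10
Position 3 (value -8): max_ending_here = 2, max_so_far = 10
Position 4 (value 1): max_ending_here = 3, max_so_far = 10
Position 5 (value 0): max_ending_here = 3, max_so_far = 10

Maximum subarray: [3, -1, 8]
Maximum sum: 10

The maximum subarray is [3, -1, 8] with sum 10. This subarray runs from index 0 to index 2.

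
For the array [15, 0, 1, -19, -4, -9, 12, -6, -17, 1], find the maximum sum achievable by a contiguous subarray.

Using Kadane's algorithm on [15, 0, 1, -19, -4, -9, 12, -6, -17, 1]:

Scanning through the array:
Position 1 (value 0): max_ending_here = 15, max_so_far = 15
Position 2 (value 1): max_ending_here = 16, max_so_far = 16
Position 3 (value -19): max_ending_here = -3, max_so_far = 16
Position 4 (value -4): max_ending_here = -4, max_so_far = 16
Position 5 (value -9): max_ending_here = -9, max_so_far = 16
Position 6 (value 12): max_ending_here = 12, max_so_far = 16
Position 7 (value -6): max_ending_here = 6, max_so_far = 16
Position 8 (value -17): max_ending_here = -11, max_so_far = 16
Position 9 (value 1): max_ending_here = 1, max_so_far = 16

Maximum subarray: [15, 0, 1]
Maximum sum: 16

The maximum subarray is [15, 0, 1] with sum 16. This subarray runs from index 0 to index 2.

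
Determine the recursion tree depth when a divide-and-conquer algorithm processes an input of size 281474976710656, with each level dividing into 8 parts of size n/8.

For divide and conquer with division factor 8:

Problem sizes at each level:
Level 0: 281474976710656
Level 1: 35184372088832
Level 2: 4398046511104
Level 3: 549755813888
Level 4: 68719476736
Level 5: 8589934592
Level 6: 1073741824
Level 7: 134217728
Level 8: 16777216
Level 9: 2097152
Level 10: 262144
Level 11: 32768
Level 12: 4096
Level 13: 512
Level 14: 64
Level 15: 8
Level 16: 1

The root is level 0 and the size-1 base case is level 16 (the tree spans levels 0 through 16, i.e. 17 levels counting the root), so the depth is the number of divisions: log_8(281474976710656) = 16

The recursion tree depth is log_8(281474976710656) = 16. At each level, the problem size is divided by 8, so it takes 16 divisions to reduce to a base case of size 1. The algorithm makes 8 recursive calls at each level.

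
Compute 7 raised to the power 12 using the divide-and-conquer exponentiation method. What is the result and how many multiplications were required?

Computing 7^12 by squaring (build up from 7^1; each line after the first costs one multiplication):

7^1 = 7
7^2 = (7^1)^2 = 7^2 = 49
7^3 = 7 * 7^2 = 7 * 49 = 343
7^6 = (7^3)^2 = 343^2 = 117649
7^12 = (7^6)^2 = 117649^2 = 13841287201

Result: 13841287201
Multiplications needed: 4 (4 lines after 7^1)

7^12 = 13841287201. Using exponentiation by squaring, this requires 4 multiplications. The key idea: if the exponent is even, square the half-power; if odd, multiply by the base once.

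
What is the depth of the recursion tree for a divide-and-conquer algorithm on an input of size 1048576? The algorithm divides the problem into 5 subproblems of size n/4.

For divide and conquer with division factor 4:

Problem sizes at each level:
Level 0: 1048576
Level 1: 262144
Level 2: 65536
Level 3: 16384
Level 4: 4096
Level 5: 1024
Level 6: 256
Level 7: 64
Level 8: 16
Level 9: 4
Level 10: 1

The root is level 0 and the size-1 base case is level 10 (the tree spans levels 0 through 10, i.e. 11 levels counting the root), so the depth is the number of divisions: log_4(1048576) = 10

The recursion tree depth is log_4(1048576) = 10. At each level, the problem size is divided by 4, so it takes 10 divisions to reduce to a base case of size 1. The algorithm makes 5 recursive calls at each level.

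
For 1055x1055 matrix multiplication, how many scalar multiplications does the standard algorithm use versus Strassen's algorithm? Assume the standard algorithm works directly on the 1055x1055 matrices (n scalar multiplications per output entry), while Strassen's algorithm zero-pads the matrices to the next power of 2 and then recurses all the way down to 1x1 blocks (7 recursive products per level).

Matrix multiplication for 1055x1055 matrices:

Strassen's algorithm requires power-of-2 dimensions. Pad 1055x1055 to 2048x2048 (next power of 2).

Standard algorithm: 1055^3 = 1174241375 multiplications
Strassen's algorithm: 7^(log2(2048)) = 7^11 = 1977326743 multiplications
Difference: 1174241375 - 1977326743 = -803085368 (Strassen uses MORE here due to padding overhead — for small or just-over-power-of-2 n, padding can outweigh the per-level savings)

Standard: 1174241375 multiplications (1055^3). Strassen: 1977326743 multiplications (7^11, after padding to 2048x2048). Strassen reduces 8 recursive multiplications to 7 at each level.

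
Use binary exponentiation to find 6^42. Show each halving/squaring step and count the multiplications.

Computing 6^42 by squaring (build up from 6^1; each line after the first costs one multiplication):

6^1 = 6
6^2 = (6^1)^2 = 6^2 = 36
6^4 = (6^2)^2 = 36^2 = 1296
6^5 = 6 * 6^4 = 6 * 1296 = 7776
6^10 = (6^5)^2 = 7776^2 = 60466176
6^20 = (6^10)^2 = 60466176^2 = 3656158440062976
6^21 = 6 * 6^20 = 6 * 3656158440062976 = 21936950640377856
6^42 = (6^21)^2 = 21936950640377856^2 = 481229803398374426442198455156736

Result: 481229803398374426442198455156736
Multiplications needed: 7 (7 lines after 6^1)

6^42 = 481229803398374426442198455156736. Using exponentiation by squaring, this requires 7 multiplications. The key idea: if the exponent is even, square the half-power; if odd, multiply by the base once.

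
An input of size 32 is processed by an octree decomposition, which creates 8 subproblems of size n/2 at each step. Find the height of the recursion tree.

For divide and conquer with division factor 2:

Problem sizes at each level:
Level 0: 32
Level 1: 16
Level 2: 8
Level 3: 4
Level 4: 2
Level 5: 1

The root is level 0 and the size-1 base case is level 5 (the tree spans levels 0 through 5, i.e. 6 levels counting the root), so the depth is the number of divisions: log_2(32) = 5

The recursion tree depth is log_2(32) = 5. At each level, the problem size is divided by 2, so it takes 5 divisions to reduce to a base case of size 1. The algorithm makes 8 recursive calls at each level.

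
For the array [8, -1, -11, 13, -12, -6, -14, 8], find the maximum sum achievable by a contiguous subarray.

Using Kadane's algorithm on [8, -1, -11, 13, -12, -6, -14, 8]:

Scanning through the array:
Position 1 (value -1): max_ending_here = 7, max_so_far = 8
Position 2 (value -11): max_ending_here = -4, max_so_far = 8
Position 3 (value 13): max_ending_here = 13, max_so_far = 13
Position 4 (value -12): max_ending_here = 1, max_so_far = 13
Position 5 (value -6): max_ending_here = -5, max_so_far = 13
Position 6 (value -14): max_ending_here = -14, max_so_far = 13
Position 7 (value 8): max_ending_here = 8, max_so_far = 13

Maximum subarray: [13]
Maximum sum: 13

The maximum subarray is [13] with sum 13. This subarray runs from index 3 to index 3.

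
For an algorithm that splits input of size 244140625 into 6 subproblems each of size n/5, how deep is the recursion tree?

For divide and conquer with division factor 5:

Problem sizes at each level:
Level 0: 244140625
Level 1: 48828125
Level 2: 9765625
Level 3: 1953125
Level 4: 390625
Level 5: 78125
Level 6: 15625
Level 7: 3125
Level 8: 625
Level 9: 125
Level 10: 25
Level 11: 5
Level 12: 1

The root is level 0 and the size-1 base case is level 12 (the tree spans levels 0 through 12, i.e. 13 levels counting the root), so the depth is the number of divisions: log_5(244140625) = 12

The recursion tree depth is log_5(244140625) = 12. At each level, the problem size is divided by 5, so it takes 12 divisions to reduce to a base case of size 1. The algorithm makes 6 recursive calls at each level.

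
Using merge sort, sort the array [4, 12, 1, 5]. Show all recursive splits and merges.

Merge sort trace:

Split: [4, 12, 1, 5] -> [4, 12] and [1, 5]
  Split: [4, 12] -> [4] and [12]
  Merge: [4] + [12] -> [4, 12]
  Split: [1, 5] -> [1] and [5]
  Merge: [1] + [5] -> [1, 5]
Merge: [4, 12] + [1, 5] -> [1, 4, 5, 12]

Final sorted array: [1, 4, 5, 12]

The merge sort proceeds by recursively splitting the array and merging sorted halves.
After all merges, the sorted array is [1, 4, 5, 12].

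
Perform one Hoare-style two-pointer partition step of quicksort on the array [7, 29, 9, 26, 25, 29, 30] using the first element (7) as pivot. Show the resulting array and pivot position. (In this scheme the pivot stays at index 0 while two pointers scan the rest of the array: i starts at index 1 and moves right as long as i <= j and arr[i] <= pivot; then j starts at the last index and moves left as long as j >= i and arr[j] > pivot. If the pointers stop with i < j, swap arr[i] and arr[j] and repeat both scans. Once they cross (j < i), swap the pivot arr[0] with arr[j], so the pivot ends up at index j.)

Hoare-style two-pointer partition with pivot = 7:

Initial array: [7, 29, 9, 26, 25, 29, 30]

Pointers start at i = 1, j = 6.
i ends at 1, j ends at 0: the pointers have crossed (j < i), so scanning stops.

j = 0, so swapping arr[0] with arr[j] leaves the pivot at position 0: [7, 29, 9, 26, 25, 29, 30]
Pivot position: 0

After partitioning with pivot 7, the array becomes [7, 29, 9, 26, 25, 29, 30]. The pivot is placed at index 0. All elements to the left of the pivot are <= 7, and all elements to the right are > 7.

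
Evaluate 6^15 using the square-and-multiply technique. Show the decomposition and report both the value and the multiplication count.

Computing 6^15 by squaring (build up from 6^1; each line after the first costs one multiplication):

6^1 = 6
6^2 = (6^1)^2 = 6^2 = 36
6^3 = 6 * 6^2 = 6 * 36 = 216
6^6 = (6^3)^2 = 216^2 = 46656
6^7 = 6 * 6^6 = 6 * 46656 = 279936
6^14 = (6^7)^2 = 279936^2 = 78364164096
6^15 = 6 * 6^14 = 6 * 78364164096 = 470184984576

Result: 470184984576
Multiplications needed: 6 (6 lines after 6^1)

6^15 = 470184984576. Using exponentiation by squaring, this requires 6 multiplications. The key idea: if the exponent is even, square the half-power; if odd, multiply by the base once.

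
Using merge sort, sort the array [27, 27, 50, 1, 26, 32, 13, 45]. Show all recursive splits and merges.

Merge sort trace:

Split: [27, 27, 50, 1, 26, 32, 13, 45] -> [27, 27, 50, 1] and [26, 32, 13, 45]
  Split: [27, 27, 50, 1] -> [27, 27] and [50, 1]
    Split: [27, 27] -> [27] and [27]
    Merge: [27] + [27] -> [27, 27]
    Split: [50, 1] -> [50] and [1]
    Merge: [50] + [1] -> [1, 50]
  Merge: [27, 27] + [1, 50] -> [1, 27, 27, 50]
  Split: [26, 32, 13, 45] -> [26, 32] and [13, 45]
    Split: [26, 32] -> [26] and [32]
    Merge: [26] + [32] -> [26, 32]
    Split: [13, 45] -> [13] and [45]
    Merge: [13] + [45] -> [13, 45]
  Merge: [26, 32] + [13, 45] -> [13, 26, 32, 45]
Merge: [1, 27, 27, 50] + [13, 26, 32, 45] -> [1, 13, 26, 27, 27, 32, 45, 50]

Final sorted array: [1, 13, 26, 27, 27, 32, 45, 50]

The merge sort proceeds by recursively splitting the array and merging sorted halves.
After all merges, the sorted array is [1, 13, 26, 27, 27, 32, 45, 50].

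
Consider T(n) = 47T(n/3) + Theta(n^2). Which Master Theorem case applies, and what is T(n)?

Master Theorem for T(n) = 47T(n/3) + O(n^2):

a = 47, b = 3, c = 2
log_b(a) = log_3(47) = 3.5046

Case 1: c = 2 < log_3(47) = 3.5046
T(n) = O(n^(log_3 47))

For T(n) = 47T(n/3) + O(n^2): log_3(47) = 3.5046. This is Case 1 of the Master Theorem (c < log_b(a), work dominated by leaves), giving O(n^(log_3 47)).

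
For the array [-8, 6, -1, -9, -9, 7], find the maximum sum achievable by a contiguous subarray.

Using Kadane's algorithm on [-8, 6, -1, -9, -9, 7]:

Scanning through the array:
Position 1 (value 6): max_ending_here = 6, max_so_far = 6
Position 2 (value -1): max_ending_here = 5, max_so_far = 6
Position 3 (value -9): max_ending_here = -4, max_so_far = 6
Position 4 (value -9): max_ending_here = -9, max_so_far = 6
Position 5 (value 7): max_ending_here = 7, max_so_far = 7

Maximum subarray: [7]
Maximum sum: 7

The maximum subarray is [7] with sum 7. This subarray runs from index 5 to index 5.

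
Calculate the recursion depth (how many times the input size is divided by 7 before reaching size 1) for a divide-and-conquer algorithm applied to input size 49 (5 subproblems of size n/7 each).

For divide and conquer with division factor 7:

Problem sizes at each level:
Level 0: 49
Level 1: 7
Level 2: 1

The root is level 0 and the size-1 base case is level 2 (the tree spans levels 0 through 2, i.e. 3 levels counting the root), so the depth is the number of divisions: log_7(49) = 2

The recursion tree depth is log_7(49) = 2. At each level, the problem size is divided by 7, so it takes 2 divisions to reduce to a base case of size 1. The algorithm makes 5 recursive calls at each level.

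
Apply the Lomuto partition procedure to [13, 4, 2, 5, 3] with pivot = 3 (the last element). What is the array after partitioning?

Lomuto partition with pivot = 3:

Initial array: [13, 4, 2, 5, 3]

arr[0]=13 > 3: no swap
arr[1]=4 > 3: no swap
arr[2]=2 <= 3: swap with position 0, array becomes [2, 4, 13, 5, 3]
arr[3]=5 > 3: no swap

Place pivot at position 1: [2, 3, 13, 5, 4]
Pivot position: 1

After partitioning with pivot 3, the array becomes [2, 3, 13, 5, 4]. The pivot is placed at index 1. All elements to the left of the pivot are <= 3, and all elements to the right are > 3.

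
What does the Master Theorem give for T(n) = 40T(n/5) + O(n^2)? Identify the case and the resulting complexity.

Master Theorem for T(n) = 40T(n/5) + O(n^2):

a = 40, b = 5, c = 2
log_b(a) = log_5(40) = 2.2920

Case 1: c = 2 < log_5(40) = 2.2920
T(n) = O(n^(log_5 40))

For T(n) = 40T(n/5) + O(n^2): log_5(40) = 2.2920. This is Case 1 of the Master Theorem (c < log_b(a), work dominated by leaves), giving O(n^(log_5 40)).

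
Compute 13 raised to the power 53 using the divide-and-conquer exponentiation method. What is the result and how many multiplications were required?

Computing 13^53 by squaring (build up from 13^1; each line after the first costs one multiplication):

13^1 = 13
13^2 = (13^1)^2 = 13^2 = 169
13^3 = 13 * 13^2 = 13 * 169 = 2197
13^6 = (13^3)^2 = 2197^2 = 4826809
13^12 = (13^6)^2 = 4826809^2 = 23298085122481
13^13 = 13 * 13^12 = 13 * 23298085122481 = 302875106592253
13^26 = (13^13)^2 = 302875106592253^2 = 91733330193268616658399616009
13^52 = (13^26)^2 = 91733330193268616658399616009^2 = 8415003868347247618489696679505181495471801448798649088081
13^53 = 13 * 13^52 = 13 * 8415003868347247618489696679505181495471801448798649088081 = 109395050288514219040366056833567359441133418834382438145053

Result: 109395050288514219040366056833567359441133418834382438145053
Multiplications needed: 8 (8 lines after 13^1)

13^53 = 109395050288514219040366056833567359441133418834382438145053. Using exponentiation by squaring, this requires 8 multiplications. The key idea: if the exponent is even, square the half-power; if odd, multiply by the base once.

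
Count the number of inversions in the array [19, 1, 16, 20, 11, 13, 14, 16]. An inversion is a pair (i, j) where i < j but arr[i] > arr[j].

Finding inversions in [19, 1, 16, 20, 11, 13, 14, 16]:

(0, 1): arr[0]=19 > arr[1]=1
(0, 2): arr[0]=19 > arr[2]=16
(0, 4): arr[0]=19 > arr[4]=11
(0, 5): arr[0]=19 > arr[5]=13
(0, 6): arr[0]=19 > arr[6]=14
(0, 7): arr[0]=19 > arr[7]=16
(2, 4): arr[2]=16 > arr[4]=11
(2, 5): arr[2]=16 > arr[5]=13
(2, 6): arr[2]=16 > arr[6]=14
(3, 4): arr[3]=20 > arr[4]=11
(3, 5): arr[3]=20 > arr[5]=13
(3, 6): arr[3]=20 > arr[6]=14
(3, 7): arr[3]=20 > arr[7]=16

Total inversions: 13

The array has 13 inversion(s): (0,1), (0,2), (0,4), (0,5), (0,6), (0,7), (2,4), (2,5), (2,6), (3,4), (3,5), (3,6), (3,7). Each pair (i,j) satisfies i < j and arr[i] > arr[j].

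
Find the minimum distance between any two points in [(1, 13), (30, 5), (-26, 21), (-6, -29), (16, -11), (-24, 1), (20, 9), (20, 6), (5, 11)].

Computing all pairwise distances among 9 points:

d((1, 13), (30, 5)) = 30.0832
d((1, 13), (-26, 21)) = 28.1603
d((1, 13), (-6, -29)) = 42.5793
d((1, 13), (16, -11)) = 28.3019
d((1, 13), (-24, 1)) = 27.7308
d((1, 13), (20, 9)) = 19.4165
d((1, 13), (20, 6)) = 20.2485
d((1, 13), (5, 11)) = 4.4721
d((30, 5), (-26, 21)) = 58.2409
d((30, 5), (-6, -29)) = 49.5177
d((30, 5), (16, -11)) = 21.2603
d((30, 5), (-24, 1)) = 54.1479
d((30, 5), (20, 9)) = 10.7703
d((30, 5), (20, 6)) = 10.0499
d((30, 5), (5, 11)) = 25.7099
d((-26, 21), (-6, -29)) = 53.8516
d((-26, 21), (16, -11)) = 52.8015
d((-26, 21), (-24, 1)) = 20.0998
d((-26, 21), (20, 9)) = 47.5395
d((-26, 21), (20, 6)) = 48.3839
d((-26, 21), (5, 11)) = 32.573
d((-6, -29), (16, -11)) = 28.4253
d((-6, -29), (-24, 1)) = 34.9857
d((-6, -29), (20, 9)) = 46.0435
d((-6, -29), (20, 6)) = 43.6005
d((-6, -29), (5, 11)) = 41.4849
d((16, -11), (-24, 1)) = 41.7612
d((16, -11), (20, 9)) = 20.3961
d((16, -11), (20, 6)) = 17.4642
d((16, -11), (5, 11)) = 24.5967
d((-24, 1), (20, 9)) = 44.7214
d((-24, 1), (20, 6)) = 44.2832
d((-24, 1), (5, 11)) = 30.6757
d((20, 9), (20, 6)) = 3.0 <-- minimum
d((20, 9), (5, 11)) = 15.1327
d((20, 6), (5, 11)) = 15.8114

Closest pair: (20, 9) and (20, 6) with distance 3.0

The closest pair is (20, 9) and (20, 6) with Euclidean distance 3.0. For 9 points, brute-force pairwise comparison is shown above. For large n, the divide-and-conquer algorithm (sort by x, recurse on halves, check the dividing strip) achieves O(n log n).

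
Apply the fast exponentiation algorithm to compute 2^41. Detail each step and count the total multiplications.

Computing 2^41 by squaring (build up from 2^1; each line after the first costs one multiplication):

2^1 = 2
2^2 = (2^1)^2 = 2^2 = 4
2^4 = (2^2)^2 = 4^2 = 16
2^5 = 2 * 2^4 = 2 * 16 = 32
2^10 = (2^5)^2 = 32^2 = 1024
2^20 = (2^10)^2 = 1024^2 = 1048576
2^40 = (2^20)^2 = 1048576^2 = 1099511627776
2^41 = 2 * 2^40 = 2 * 1099511627776 = 2199023255552

Result: 2199023255552
Multiplications needed: 7 (7 lines after 2^1)

2^41 = 2199023255552. Using exponentiation by squaring, this requires 7 multiplications. The key idea: if the exponent is even, square the half-power; if odd, multiply by the base once.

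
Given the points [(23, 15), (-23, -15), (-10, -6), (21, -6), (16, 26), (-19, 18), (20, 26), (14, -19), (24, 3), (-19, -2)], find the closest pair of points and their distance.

Computing all pairwise distances among 10 points:

d((23, 15), (-23, -15)) = 54.9181
d((23, 15), (-10, -6)) = 39.1152
d((23, 15), (21, -6)) = 21.095
d((23, 15), (16, 26)) = 13.0384
d((23, 15), (-19, 18)) = 42.107
d((23, 15), (20, 26)) = 11.4018
d((23, 15), (14, -19)) = 35.171
d((23, 15), (24, 3)) = 12.0416
d((23, 15), (-19, -2)) = 45.31
d((-23, -15), (-10, -6)) = 15.8114
d((-23, -15), (21, -6)) = 44.911
d((-23, -15), (16, 26)) = 56.5862
d((-23, -15), (-19, 18)) = 33.2415
d((-23, -15), (20, 26)) = 59.4138
d((-23, -15), (14, -19)) = 37.2156
d((-23, -15), (24, 3)) = 50.3289
d((-23, -15), (-19, -2)) = 13.6015
d((-10, -6), (21, -6)) = 31.0
d((-10, -6), (16, 26)) = 41.2311
d((-10, -6), (-19, 18)) = 25.632
d((-10, -6), (20, 26)) = 43.8634
d((-10, -6), (14, -19)) = 27.2947
d((-10, -6), (24, 3)) = 35.171
d((-10, -6), (-19, -2)) = 9.8489
d((21, -6), (16, 26)) = 32.3883
d((21, -6), (-19, 18)) = 46.6476
d((21, -6), (20, 26)) = 32.0156
d((21, -6), (14, -19)) = 14.7648
d((21, -6), (24, 3)) = 9.4868
d((21, -6), (-19, -2)) = 40.1995
d((16, 26), (-19, 18)) = 35.9026
d((16, 26), (20, 26)) = 4.0 <-- minimum
d((16, 26), (14, -19)) = 45.0444
d((16, 26), (24, 3)) = 24.3516
d((16, 26), (-19, -2)) = 44.8219
d((-19, 18), (20, 26)) = 39.8121
d((-19, 18), (14, -19)) = 49.5782
d((-19, 18), (24, 3)) = 45.5412
d((-19, 18), (-19, -2)) = 20.0
d((20, 26), (14, -19)) = 45.3982
d((20, 26), (24, 3)) = 23.3452
d((20, 26), (-19, -2)) = 48.0104
d((14, -19), (24, 3)) = 24.1661
d((14, -19), (-19, -2)) = 37.1214
d((24, 3), (-19, -2)) = 43.2897

Closest pair: (16, 26) and (20, 26) with distance 4.0

The closest pair is (16, 26) and (20, 26) with Euclidean distance 4.0. For 10 points, brute-force pairwise comparison is shown above. For large n, the divide-and-conquer algorithm (sort by x, recurse on halves, check the dividing strip) achieves O(n log n).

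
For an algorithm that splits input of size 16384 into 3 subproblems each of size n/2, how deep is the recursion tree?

For divide and conquer with division factor 2:

Problem sizes at each level:
Level 0: 16384
Level 1: 8192
Level 2: 4096
Level 3: 2048
Level 4: 1024
Level 5: 512
Level 6: 256
Level 7: 128
Level 8: 64
Level 9: 32
Level 10: 16
Level 11: 8
Level 12: 4
Level 13: 2
Level 14: 1

The root is level 0 and the size-1 base case is level 14 (the tree spans levels 0 through 14, i.e. 15 levels counting the root), so the depth is the number of divisions: log_2(16384) = 14

The recursion tree depth is log_2(16384) = 14. At each level, the problem size is divided by 2, so it takes 14 divisions to reduce to a base case of size 1. The algorithm makes 3 recursive calls at each level.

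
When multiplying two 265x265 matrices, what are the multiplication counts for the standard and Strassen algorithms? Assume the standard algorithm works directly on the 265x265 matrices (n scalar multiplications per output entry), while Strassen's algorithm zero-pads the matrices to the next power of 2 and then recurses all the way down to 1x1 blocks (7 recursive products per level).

Matrix multiplication for 265x265 matrices:

Strassen's algorithm requires power-of-2 dimensions. Pad 265x265 to 512x512 (next power of 2).

Standard algorithm: 265^3 = 18609625 multiplications
Strassen's algorithm: 7^(log2(512)) = 7^9 = 40353607 multiplications
Difference: 18609625 - 40353607 = -21743982 (Strassen uses MORE here due to padding overhead — for small or just-over-power-of-2 n, padding can outweigh the per-level savings)

Standard: 18609625 multiplications (265^3). Strassen: 40353607 multiplications (7^9, after padding to 512x512). Strassen reduces 8 recursive multiplications to 7 at each level.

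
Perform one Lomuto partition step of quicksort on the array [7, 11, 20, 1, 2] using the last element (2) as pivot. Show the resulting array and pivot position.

Lomuto partition with pivot = 2:

Initial array: [7, 11, 20, 1, 2]

arr[0]=7 > 2: no swap
arr[1]=11 > 2: no swap
arr[2]=20 > 2: no swap
arr[3]=1 <= 2: swap with position 0, array becomes [1, 11, 20, 7, 2]

Place pivot at position 1: [1, 2, 20, 7, 11]
Pivot position: 1

After partitioning with pivot 2, the array becomes [1, 2, 20, 7, 11]. The pivot is placed at index 1. All elements to the left of the pivot are <= 2, and all elements to the right are > 2.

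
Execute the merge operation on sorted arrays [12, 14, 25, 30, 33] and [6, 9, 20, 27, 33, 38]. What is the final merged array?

Merging process:

Compare 12 vs 6: take 6 from right. Merged: [6]
Compare 12 vs 9: take 9 from right. Merged: [6, 9]
Compare 12 vs 20: take 12 from left. Merged: [6, 9, 12]
Compare 14 vs 20: take 14 from left. Merged: [6, 9, 12, 14]
Compare 25 vs 20: take 20 from right. Merged: [6, 9, 12, 14, 20]
Compare 25 vs 27: take 25 from left. Merged: [6, 9, 12, 14, 20, 25]
Compare 30 vs 27: take 27 from right. Merged: [6, 9, 12, 14, 20, 25, 27]
Compare 30 vs 33: take 30 from left. Merged: [6, 9, 12, 14, 20, 25, 27, 30]
Compare 33 vs 33: take 33 from left. Merged: [6, 9, 12, 14, 20, 25, 27, 30, 33]
Append remaining from right: [33, 38]. Merged: [6, 9, 12, 14, 20, 25, 27, 30, 33, 33, 38]

Final merged array: [6, 9, 12, 14, 20, 25, 27, 30, 33, 33, 38]
Total comparisons: 9

The merged array is [6, 9, 12, 14, 20, 25, 27, 30, 33, 33, 38], requiring 9 comparisons. The merge step runs in O(n) time where n is the total number of elements.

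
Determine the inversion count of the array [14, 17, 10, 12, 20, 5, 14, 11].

Finding inversions in [14, 17, 10, 12, 20, 5, 14, 11]:

(0, 2): arr[0]=14 > arr[2]=10
(0, 3): arr[0]=14 > arr[3]=12
(0, 5): arr[0]=14 > arr[5]=5
(0, 7): arr[0]=14 > arr[7]=11
(1, 2): arr[1]=17 > arr[2]=10
(1, 3): arr[1]=17 > arr[3]=12
(1, 5): arr[1]=17 > arr[5]=5
(1, 6): arr[1]=17 > arr[6]=14
(1, 7): arr[1]=17 > arr[7]=11
(2, 5): arr[2]=10 > arr[5]=5
(3, 5): arr[3]=12 > arr[5]=5
(3, 7): arr[3]=12 > arr[7]=11
(4, 5): arr[4]=20 > arr[5]=5
(4, 6): arr[4]=20 > arr[6]=14
(4, 7): arr[4]=20 > arr[7]=11
(6, 7): arr[6]=14 > arr[7]=11

Total inversions: 16

The array has 16 inversion(s): (0,2), (0,3), (0,5), (0,7), (1,2), (1,3), (1,5), (1,6), (1,7), (2,5), (3,5), (3,7), (4,5), (4,6), (4,7), (6,7). Each pair (i,j) satisfies i < j and arr[i] > arr[j].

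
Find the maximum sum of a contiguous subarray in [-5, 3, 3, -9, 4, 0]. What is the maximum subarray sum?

Using Kadane's algorithm on [-5, 3, 3, -9, 4, 0]:

Scanning through the array:
Position 1 (value 3): max_ending_here = 3, max_so_far = 3
Position 2 (value 3): max_ending_here = 6, max_so_far = 6
Position 3 (value -9): max_ending_here = -3, max_so_far = 6
Position 4 (value 4): max_ending_here = 4, max_so_far = 6
Position 5 (value 0): max_ending_here = 4, max_so_far = 6

Maximum subarray: [3, 3]
Maximum sum: 6

The maximum subarray is [3, 3] with sum 6. This subarray runs from index 1 to index 2.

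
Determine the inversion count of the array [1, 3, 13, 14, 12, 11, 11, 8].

Finding inversions in [1, 3, 13, 14, 12, 11, 11, 8]:

(2, 4): arr[2]=13 > arr[4]=12
(2, 5): arr[2]=13 > arr[5]=11
(2, 6): arr[2]=13 > arr[6]=11
(2, 7): arr[2]=13 > arr[7]=8
(3, 4): arr[3]=14 > arr[4]=12
(3, 5): arr[3]=14 > arr[5]=11
(3, 6): arr[3]=14 > arr[6]=11
(3, 7): arr[3]=14 > arr[7]=8
(4, 5): arr[4]=12 > arr[5]=11
(4, 6): arr[4]=12 > arr[6]=11
(4, 7): arr[4]=12 > arr[7]=8
(5, 7): arr[5]=11 > arr[7]=8
(6, 7): arr[6]=11 > arr[7]=8

Total inversions: 13

The array has 13 inversion(s): (2,4), (2,5), (2,6), (2,7), (3,4), (3,5), (3,6), (3,7), (4,5), (4,6), (4,7), (5,7), (6,7). Each pair (i,j) satisfies i < j and arr[i] > arr[j].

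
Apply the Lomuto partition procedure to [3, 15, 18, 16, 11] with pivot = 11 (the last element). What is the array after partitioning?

Lomuto partition with pivot = 11:

Initial array: [3, 15, 18, 16, 11]

arr[0]=3 <= 11: swap with position 0, array becomes [3, 15, 18, 16, 11]
arr[1]=15 > 11: no swap
arr[2]=18 > 11: no swap
arr[3]=16 > 11: no swap

Place pivot at position 1: [3, 11, 18, 16, 15]
Pivot position: 1

After partitioning with pivot 11, the array becomes [3, 11, 18, 16, 15]. The pivot is placed at index 1. All elements to the left of the pivot are <= 11, and all elements to the right are > 11.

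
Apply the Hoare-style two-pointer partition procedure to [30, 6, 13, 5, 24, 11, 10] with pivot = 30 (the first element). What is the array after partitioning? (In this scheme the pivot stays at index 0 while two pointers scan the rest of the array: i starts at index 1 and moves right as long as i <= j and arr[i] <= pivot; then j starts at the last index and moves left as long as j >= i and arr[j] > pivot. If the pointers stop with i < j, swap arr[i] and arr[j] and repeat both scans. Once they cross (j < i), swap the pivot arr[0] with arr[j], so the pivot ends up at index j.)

Hoare-style two-pointer partition with pivot = 30:

Initial array: [30, 6, 13, 5, 24, 11, 10]

Pointers start at i = 1, j = 6.
i ends at 7, j ends at 6: the pointers have crossed (j < i), so scanning stops.

Swap pivot arr[0] with arr[6] to place pivot at position 6: [10, 6, 13, 5, 24, 11, 30]
Pivot position: 6

After partitioning with pivot 30, the array becomes [10, 6, 13, 5, 24, 11, 30]. The pivot is placed at index 6. All elements to the left of the pivot are <= 30, and all elements to the right are > 30.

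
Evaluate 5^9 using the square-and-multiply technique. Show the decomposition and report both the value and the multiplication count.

Computing 5^9 by squaring (build up from 5^1; each line after the first costs one multiplication):

5^1 = 5
5^2 = (5^1)^2 = 5^2 = 25
5^4 = (5^2)^2 = 25^2 = 625
5^8 = (5^4)^2 = 625^2 = 390625
5^9 = 5 * 5^8 = 5 * 390625 = 1953125

Result: 1953125
Multiplications needed: 4 (4 lines after 5^1)

5^9 = 1953125. Using exponentiation by squaring, this requires 4 multiplications. The key idea: if the exponent is even, square the half-power; if odd, multiply by the base once.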